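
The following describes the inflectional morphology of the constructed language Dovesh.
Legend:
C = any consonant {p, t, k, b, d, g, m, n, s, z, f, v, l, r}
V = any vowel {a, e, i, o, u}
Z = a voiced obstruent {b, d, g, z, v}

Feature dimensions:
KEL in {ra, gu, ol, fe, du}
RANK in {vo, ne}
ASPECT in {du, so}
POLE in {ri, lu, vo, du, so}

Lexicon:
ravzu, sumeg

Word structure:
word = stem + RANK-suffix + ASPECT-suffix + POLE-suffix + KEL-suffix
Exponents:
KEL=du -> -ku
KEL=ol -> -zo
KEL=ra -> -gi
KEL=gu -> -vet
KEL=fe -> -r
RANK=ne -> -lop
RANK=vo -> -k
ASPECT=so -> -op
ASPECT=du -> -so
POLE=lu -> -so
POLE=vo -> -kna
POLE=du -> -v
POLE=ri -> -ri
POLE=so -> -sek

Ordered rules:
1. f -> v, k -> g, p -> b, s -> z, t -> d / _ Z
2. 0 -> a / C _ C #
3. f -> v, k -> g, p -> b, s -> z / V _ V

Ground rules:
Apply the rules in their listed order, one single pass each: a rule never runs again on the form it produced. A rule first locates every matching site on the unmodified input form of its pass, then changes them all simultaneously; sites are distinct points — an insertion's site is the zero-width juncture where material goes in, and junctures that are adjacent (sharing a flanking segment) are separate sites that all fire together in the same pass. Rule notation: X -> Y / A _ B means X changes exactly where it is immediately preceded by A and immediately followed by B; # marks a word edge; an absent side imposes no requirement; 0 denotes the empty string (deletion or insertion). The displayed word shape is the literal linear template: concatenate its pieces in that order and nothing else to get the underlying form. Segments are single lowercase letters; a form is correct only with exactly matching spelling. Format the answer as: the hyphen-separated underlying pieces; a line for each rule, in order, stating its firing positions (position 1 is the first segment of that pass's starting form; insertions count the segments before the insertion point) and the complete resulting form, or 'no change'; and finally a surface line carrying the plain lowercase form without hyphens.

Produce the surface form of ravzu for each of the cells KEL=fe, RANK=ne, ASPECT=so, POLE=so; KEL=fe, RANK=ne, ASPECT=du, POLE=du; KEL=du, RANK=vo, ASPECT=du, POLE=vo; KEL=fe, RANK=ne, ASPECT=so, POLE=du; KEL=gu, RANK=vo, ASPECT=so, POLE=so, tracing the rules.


cell KEL=fe, RANK=ne, ASPECT=so, POLE=so:
underlying: ravzu-lop-op-sek-r
1. f -> v, k -> g, p -> b, s -> z, t -> d / _ Z: no change
2. 0 -> a / C _ C #: inserts after position(s) 13: ravzulopopsekar
3. f -> v, k -> g, p -> b, s -> z / V _ V: fires at position(s) 8, 13: ravzulobopsegar
surface: ravzulobopsegar

cell KEL=fe, RANK=ne, ASPECT=du, POLE=du:
underlying: ravzu-lop-so-v-r
1. f -> v, k -> g, p -> b, s -> z, t -> d / _ Z: no change
2. 0 -> a / C _ C #: inserts after position(s) 11: ravzulopsovar
3. f -> v, k -> g, p -> b, s -> z / V _ V: no change
surface: ravzulopsovar

cell KEL=du, RANK=vo, ASPECT=du, POLE=vo:
underlying: ravzu-k-so-kna-ku
1. f -> v, k -> g, p -> b, s -> z, t -> d / _ Z: no change
2. 0 -> a / C _ C #: no change
3. f -> v, k -> g, p -> b, s -> z / V _ V: fires at position(s) 12: ravzuksoknagu
surface: ravzuksoknagu

cell KEL=fe, RANK=ne, ASPECT=so, POLE=du:
underlying: ravzu-lop-op-v-r
1. f -> v, k -> g, p -> b, s -> z, t -> d / _ Z: fires at position(s) 10: ravzulopobvr
2. 0 -> a / C _ C #: inserts after position(s) 11: ravzulopobvar
3. f -> v, k -> g, p -> b, s -> z / V _ V: fires at position(s) 8: ravzulobobvar
surface: ravzulobobvar

cell KEL=gu, RANK=vo, ASPECT=so, POLE=so:
underlying: ravzu-k-op-sek-vet
1. f -> v, k -> g, p -> b, s -> z, t -> d / _ Z: fires at position(s) 11: ravzukopsegvet
2. 0 -> a / C _ C #: no change
3. f -> v, k -> g, p -> b, s -> z / V _ V: fires at position(s) 6: ravzugopsegvet
surface: ravzugopsegvet


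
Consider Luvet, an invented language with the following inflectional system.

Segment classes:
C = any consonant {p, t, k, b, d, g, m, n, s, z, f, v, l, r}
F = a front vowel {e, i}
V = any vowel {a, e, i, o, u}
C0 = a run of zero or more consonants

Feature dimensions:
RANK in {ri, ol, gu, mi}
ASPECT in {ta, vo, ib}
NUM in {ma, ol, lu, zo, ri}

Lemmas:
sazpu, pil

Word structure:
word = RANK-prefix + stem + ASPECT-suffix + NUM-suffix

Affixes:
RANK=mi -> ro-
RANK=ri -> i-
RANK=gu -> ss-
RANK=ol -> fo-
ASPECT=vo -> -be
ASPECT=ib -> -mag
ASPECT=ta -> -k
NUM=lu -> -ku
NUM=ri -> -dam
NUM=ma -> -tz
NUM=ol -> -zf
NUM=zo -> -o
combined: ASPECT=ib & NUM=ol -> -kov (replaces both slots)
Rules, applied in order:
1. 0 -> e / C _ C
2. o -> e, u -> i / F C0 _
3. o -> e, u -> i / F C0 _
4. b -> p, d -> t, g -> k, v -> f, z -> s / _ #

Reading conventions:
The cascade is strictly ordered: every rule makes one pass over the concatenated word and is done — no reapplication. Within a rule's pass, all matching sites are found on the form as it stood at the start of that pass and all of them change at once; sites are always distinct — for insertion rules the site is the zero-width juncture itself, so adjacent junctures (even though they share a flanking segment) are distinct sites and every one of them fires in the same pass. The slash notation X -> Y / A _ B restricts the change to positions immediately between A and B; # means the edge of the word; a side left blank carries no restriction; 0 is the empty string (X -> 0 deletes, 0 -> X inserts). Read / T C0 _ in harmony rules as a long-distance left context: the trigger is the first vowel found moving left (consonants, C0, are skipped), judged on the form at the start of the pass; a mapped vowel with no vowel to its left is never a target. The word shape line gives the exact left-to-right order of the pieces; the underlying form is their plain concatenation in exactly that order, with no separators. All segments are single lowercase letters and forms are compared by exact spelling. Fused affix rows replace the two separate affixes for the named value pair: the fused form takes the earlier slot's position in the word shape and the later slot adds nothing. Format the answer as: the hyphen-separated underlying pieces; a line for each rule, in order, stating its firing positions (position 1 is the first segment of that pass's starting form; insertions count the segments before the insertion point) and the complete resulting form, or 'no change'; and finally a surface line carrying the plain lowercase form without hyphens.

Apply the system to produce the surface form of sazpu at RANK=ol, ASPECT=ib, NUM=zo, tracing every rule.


underlying: fo-sazpu-mag-o
1. 0 -> e / C _ C: inserts after position(s) 5: fosazepumago
2. o -> e, u -> i / F C0 _: fires at position(s) 8: fosazepimago
3. o -> e, u -> i / F C0 _: no change
4. b -> p, d -> t, g -> k, v -> f, z -> s / _ #: no change
surface: fosazepimago


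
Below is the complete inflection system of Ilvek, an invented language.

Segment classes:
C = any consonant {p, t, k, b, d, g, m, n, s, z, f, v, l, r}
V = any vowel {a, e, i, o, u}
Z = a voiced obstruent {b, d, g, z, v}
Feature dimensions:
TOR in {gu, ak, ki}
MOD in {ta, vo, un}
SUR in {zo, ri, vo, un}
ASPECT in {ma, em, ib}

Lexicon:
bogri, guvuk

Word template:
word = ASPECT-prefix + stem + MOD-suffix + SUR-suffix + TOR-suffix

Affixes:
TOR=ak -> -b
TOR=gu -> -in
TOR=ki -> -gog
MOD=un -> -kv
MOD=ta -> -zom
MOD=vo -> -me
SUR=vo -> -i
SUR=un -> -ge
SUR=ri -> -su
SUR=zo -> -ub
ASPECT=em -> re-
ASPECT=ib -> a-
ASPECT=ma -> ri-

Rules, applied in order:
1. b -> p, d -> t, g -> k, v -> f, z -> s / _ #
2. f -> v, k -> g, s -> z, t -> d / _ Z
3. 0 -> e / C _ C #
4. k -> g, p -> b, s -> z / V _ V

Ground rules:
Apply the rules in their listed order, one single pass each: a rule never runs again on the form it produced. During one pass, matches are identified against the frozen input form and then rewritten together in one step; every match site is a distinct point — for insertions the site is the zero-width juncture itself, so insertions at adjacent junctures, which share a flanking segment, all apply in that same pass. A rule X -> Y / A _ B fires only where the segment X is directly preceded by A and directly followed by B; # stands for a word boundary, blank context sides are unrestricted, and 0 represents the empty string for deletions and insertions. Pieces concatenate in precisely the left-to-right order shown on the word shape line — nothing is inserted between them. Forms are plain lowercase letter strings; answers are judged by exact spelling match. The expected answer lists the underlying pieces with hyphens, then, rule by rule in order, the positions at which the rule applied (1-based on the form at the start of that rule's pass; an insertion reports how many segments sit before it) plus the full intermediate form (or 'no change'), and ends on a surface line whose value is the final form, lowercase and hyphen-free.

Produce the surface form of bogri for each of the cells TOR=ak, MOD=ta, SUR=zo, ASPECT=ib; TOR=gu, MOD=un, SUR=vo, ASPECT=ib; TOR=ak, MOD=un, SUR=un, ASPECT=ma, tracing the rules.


cell TOR=ak, MOD=ta, SUR=zo, ASPECT=ib:
underlying: a-bogri-zom-ub-b
1. b -> p, d -> t, g -> k, v -> f, z -> s / _ #: fires at position(s) 12: abogrizomubp
2. f -> v, k -> g, s -> z, t -> d / _ Z: no change
3. 0 -> e / C _ C #: inserts after position(s) 11: abogrizomubep
4. k -> g, p -> b, s -> z / V _ V: no change
surface: abogrizomubep

cell TOR=gu, MOD=un, SUR=vo, ASPECT=ib:
underlying: a-bogri-kv-i-in
1. b -> p, d -> t, g -> k, v -> f, z -> s / _ #: no change
2. f -> v, k -> g, s -> z, t -> d / _ Z: fires at position(s) 7: abogrigviin
3. 0 -> e / C _ C #: no change
4. k -> g, p -> b, s -> z / V _ V: no change
surface: abogrigviin

cell TOR=ak, MOD=un, SUR=un, ASPECT=ma:
underlying: ri-bogri-kv-ge-b
1. b -> p, d -> t, g -> k, v -> f, z -> s / _ #: fires at position(s) 12: ribogrikvgep
2. f -> v, k -> g, s -> z, t -> d / _ Z: fires at position(s) 8: ribogrigvgep
3. 0 -> e / C _ C #: no change
4. k -> g, p -> b, s -> z / V _ V: no change
surface: ribogrigvgep


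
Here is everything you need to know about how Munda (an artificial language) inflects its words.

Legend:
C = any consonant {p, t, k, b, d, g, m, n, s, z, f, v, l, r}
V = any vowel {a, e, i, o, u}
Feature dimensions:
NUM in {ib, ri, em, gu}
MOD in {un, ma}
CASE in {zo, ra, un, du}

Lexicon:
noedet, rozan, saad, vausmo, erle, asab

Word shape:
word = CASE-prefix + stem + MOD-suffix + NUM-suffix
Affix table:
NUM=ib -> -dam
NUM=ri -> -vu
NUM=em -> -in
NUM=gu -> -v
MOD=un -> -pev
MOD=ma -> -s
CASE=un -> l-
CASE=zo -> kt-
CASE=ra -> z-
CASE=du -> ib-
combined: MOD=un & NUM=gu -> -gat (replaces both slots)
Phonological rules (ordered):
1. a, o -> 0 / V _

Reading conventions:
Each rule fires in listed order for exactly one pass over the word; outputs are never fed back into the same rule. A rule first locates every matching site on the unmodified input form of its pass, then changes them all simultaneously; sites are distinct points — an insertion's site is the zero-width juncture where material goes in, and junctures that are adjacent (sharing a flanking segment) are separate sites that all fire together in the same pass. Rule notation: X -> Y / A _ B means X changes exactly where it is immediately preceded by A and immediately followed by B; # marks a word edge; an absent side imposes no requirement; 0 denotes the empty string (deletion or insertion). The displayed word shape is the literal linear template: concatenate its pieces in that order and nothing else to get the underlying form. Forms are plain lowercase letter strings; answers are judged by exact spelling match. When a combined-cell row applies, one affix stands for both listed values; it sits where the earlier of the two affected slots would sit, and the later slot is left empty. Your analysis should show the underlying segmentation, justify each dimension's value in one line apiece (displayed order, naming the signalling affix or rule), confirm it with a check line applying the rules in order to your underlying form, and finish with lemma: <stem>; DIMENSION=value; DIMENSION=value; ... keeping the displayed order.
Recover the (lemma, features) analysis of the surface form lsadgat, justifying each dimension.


underlying: l-saad-gat
NUM=gu - signalled by the combined affix row
MOD=un - signalled by the combined affix row
CASE=un - signalled by the affix l-
check: lsaadgat -> lsadgat
lemma: saad; NUM=gu; MOD=un; CASE=un


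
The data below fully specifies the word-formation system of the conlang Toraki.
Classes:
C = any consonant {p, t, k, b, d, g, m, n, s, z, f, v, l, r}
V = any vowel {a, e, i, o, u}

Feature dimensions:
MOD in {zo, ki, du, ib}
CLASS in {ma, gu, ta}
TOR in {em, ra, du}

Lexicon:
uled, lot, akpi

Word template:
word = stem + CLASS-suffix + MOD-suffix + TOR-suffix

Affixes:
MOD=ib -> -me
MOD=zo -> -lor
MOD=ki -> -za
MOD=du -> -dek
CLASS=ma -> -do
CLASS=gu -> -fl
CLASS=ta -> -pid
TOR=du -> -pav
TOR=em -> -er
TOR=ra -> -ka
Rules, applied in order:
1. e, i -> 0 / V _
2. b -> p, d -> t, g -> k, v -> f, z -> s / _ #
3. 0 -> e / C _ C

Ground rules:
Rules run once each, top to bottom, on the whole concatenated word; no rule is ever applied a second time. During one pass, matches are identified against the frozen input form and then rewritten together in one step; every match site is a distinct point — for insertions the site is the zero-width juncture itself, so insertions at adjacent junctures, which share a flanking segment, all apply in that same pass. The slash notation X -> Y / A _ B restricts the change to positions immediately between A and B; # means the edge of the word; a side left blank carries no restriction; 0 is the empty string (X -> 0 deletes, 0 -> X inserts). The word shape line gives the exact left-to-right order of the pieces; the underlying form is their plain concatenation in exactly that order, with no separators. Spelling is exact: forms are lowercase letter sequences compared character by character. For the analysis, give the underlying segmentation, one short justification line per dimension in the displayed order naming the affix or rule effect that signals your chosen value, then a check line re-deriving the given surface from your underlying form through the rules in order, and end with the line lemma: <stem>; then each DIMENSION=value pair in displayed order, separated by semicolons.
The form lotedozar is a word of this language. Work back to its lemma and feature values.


underlying: lot-do-za-er
MOD=ki - signalled by the affix -za
CLASS=ma - signalled by the affix -do
TOR=em - signalled by the affix -er
check: lotdozaer -> lotdozar -> lotdozar -> lotedozar
lemma: lot; MOD=ki; CLASS=ma; TOR=em


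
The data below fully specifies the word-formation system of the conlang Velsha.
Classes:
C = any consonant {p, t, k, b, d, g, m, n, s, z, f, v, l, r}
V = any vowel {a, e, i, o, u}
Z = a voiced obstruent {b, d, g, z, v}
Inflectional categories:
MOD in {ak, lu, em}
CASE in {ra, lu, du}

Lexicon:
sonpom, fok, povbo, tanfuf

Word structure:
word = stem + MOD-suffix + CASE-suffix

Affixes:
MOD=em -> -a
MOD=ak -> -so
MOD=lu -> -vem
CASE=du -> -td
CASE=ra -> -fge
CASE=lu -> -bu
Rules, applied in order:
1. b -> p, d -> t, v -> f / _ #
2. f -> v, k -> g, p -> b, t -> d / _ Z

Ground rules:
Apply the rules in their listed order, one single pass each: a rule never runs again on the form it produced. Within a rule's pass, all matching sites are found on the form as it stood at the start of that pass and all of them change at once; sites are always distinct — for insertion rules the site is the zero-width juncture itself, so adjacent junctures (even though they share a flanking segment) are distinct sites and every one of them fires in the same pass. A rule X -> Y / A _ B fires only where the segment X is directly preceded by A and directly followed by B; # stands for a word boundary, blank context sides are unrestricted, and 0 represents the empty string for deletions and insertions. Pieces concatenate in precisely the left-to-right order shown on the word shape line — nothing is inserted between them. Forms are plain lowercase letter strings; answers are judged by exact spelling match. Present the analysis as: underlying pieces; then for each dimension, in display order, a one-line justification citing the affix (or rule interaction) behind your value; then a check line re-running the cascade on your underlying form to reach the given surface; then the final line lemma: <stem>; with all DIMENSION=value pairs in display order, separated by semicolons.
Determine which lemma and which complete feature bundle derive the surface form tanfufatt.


underlying: tanfuf-a-td
MOD=em - signalled by the affix -a
CASE=du - signalled by the affix -td
check: tanfufatd -> tanfufatt -> tanfufatt
lemma: tanfuf; MOD=em; CASE=du


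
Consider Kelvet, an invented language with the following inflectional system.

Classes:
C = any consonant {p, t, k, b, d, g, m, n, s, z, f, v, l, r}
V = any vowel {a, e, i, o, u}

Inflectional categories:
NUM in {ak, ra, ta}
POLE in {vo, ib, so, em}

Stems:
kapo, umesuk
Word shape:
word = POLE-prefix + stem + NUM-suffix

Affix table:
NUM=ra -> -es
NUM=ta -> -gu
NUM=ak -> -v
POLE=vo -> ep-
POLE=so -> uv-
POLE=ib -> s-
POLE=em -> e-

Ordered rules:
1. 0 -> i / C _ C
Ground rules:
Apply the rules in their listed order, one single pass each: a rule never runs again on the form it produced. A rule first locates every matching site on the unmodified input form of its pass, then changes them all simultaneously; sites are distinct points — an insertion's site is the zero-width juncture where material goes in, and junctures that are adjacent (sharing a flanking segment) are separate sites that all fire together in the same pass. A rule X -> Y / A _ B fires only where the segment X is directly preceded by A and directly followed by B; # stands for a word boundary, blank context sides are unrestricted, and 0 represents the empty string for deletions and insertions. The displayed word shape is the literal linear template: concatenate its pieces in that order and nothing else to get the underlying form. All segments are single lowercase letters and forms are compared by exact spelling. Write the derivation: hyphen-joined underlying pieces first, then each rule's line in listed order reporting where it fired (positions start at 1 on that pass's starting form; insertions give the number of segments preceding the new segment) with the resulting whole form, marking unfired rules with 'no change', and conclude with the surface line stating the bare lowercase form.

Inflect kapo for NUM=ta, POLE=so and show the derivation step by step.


underlying: uv-kapo-gu
1. 0 -> i / C _ C: inserts after position(s) 2: uvikapogu
surface: uvikapogu


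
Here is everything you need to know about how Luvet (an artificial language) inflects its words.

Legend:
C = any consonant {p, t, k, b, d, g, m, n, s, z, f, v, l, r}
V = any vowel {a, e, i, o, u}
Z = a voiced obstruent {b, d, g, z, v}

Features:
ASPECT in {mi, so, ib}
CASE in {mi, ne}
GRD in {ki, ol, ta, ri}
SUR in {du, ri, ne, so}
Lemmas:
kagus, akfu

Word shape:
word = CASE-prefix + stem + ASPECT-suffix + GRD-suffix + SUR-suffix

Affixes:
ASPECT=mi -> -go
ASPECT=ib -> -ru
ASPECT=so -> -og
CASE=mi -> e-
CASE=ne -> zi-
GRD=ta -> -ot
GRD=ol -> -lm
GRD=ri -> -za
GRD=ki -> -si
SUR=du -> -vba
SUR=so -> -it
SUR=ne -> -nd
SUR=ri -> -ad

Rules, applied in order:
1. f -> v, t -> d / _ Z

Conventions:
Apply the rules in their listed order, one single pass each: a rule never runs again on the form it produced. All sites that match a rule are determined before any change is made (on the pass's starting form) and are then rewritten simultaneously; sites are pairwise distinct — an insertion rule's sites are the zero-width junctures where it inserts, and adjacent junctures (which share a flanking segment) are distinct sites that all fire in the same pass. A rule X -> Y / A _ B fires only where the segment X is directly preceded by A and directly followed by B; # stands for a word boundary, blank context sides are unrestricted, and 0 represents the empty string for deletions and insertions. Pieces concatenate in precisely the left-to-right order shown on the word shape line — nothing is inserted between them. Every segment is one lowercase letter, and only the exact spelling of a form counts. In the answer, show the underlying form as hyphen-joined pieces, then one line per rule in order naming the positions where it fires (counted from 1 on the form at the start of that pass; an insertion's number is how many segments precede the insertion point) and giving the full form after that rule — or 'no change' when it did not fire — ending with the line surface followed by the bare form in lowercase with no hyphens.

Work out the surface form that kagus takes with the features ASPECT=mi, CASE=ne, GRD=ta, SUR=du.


underlying: zi-kagus-go-ot-vba
1. f -> v, t -> d / _ Z: fires at position(s) 11: zikagusgoodvba
surface: zikagusgoodvba


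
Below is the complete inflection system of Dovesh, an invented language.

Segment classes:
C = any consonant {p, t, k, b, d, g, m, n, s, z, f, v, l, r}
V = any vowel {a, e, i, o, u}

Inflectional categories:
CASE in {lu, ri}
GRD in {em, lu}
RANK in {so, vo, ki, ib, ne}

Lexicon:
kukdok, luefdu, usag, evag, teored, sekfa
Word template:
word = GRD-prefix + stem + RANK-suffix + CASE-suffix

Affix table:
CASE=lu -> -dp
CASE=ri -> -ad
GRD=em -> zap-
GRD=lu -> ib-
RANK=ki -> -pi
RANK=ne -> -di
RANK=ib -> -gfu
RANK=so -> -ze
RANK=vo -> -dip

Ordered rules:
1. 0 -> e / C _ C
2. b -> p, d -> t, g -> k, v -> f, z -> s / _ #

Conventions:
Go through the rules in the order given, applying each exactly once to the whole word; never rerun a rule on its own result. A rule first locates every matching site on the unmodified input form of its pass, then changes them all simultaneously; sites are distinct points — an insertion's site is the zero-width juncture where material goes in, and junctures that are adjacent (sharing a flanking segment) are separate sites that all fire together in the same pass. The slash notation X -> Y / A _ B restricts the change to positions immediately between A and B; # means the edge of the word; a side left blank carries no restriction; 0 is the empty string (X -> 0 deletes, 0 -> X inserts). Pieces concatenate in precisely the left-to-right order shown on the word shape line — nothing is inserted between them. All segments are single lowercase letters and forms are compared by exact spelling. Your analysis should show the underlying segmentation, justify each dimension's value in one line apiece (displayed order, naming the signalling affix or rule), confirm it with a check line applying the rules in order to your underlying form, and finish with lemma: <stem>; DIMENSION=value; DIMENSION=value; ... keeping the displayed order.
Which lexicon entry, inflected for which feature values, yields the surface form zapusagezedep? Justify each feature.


underlying: zap-usag-ze-dp
CASE=lu - signalled by the affix -dp
GRD=em - signalled by the affix zap-
RANK=so - signalled by the affix -ze
check: zapusagzedp -> zapusagezedep -> zapusagezedep
lemma: usag; CASE=lu; GRD=em; RANK=so


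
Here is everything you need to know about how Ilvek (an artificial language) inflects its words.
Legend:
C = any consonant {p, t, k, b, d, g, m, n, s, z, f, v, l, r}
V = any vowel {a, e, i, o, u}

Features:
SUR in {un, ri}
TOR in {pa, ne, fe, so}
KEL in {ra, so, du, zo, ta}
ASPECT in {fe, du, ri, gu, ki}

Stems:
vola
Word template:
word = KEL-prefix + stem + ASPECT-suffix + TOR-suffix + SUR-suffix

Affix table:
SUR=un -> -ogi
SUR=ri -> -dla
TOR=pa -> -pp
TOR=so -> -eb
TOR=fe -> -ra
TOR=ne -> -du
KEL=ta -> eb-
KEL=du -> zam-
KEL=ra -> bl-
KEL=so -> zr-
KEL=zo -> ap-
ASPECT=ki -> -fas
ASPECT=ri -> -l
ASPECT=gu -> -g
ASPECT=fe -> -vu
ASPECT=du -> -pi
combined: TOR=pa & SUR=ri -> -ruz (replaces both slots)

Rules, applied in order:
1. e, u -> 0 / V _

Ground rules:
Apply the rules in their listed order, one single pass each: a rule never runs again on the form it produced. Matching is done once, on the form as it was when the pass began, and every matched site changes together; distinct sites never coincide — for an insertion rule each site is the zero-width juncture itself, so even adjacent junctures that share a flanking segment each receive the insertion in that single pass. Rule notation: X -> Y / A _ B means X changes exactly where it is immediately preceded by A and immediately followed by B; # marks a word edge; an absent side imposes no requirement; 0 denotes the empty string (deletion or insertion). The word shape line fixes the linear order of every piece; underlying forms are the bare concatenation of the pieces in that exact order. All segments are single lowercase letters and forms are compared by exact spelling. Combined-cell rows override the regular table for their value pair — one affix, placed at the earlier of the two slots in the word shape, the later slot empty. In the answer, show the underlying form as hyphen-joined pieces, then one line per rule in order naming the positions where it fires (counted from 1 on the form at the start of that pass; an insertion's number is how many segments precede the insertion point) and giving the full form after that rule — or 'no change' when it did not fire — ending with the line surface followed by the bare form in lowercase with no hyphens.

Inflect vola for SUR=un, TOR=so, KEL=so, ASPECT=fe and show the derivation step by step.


underlying: zr-vola-vu-eb-ogi
1. e, u -> 0 / V _: fires at position(s) 9: zrvolavubogi
surface: zrvolavubogi


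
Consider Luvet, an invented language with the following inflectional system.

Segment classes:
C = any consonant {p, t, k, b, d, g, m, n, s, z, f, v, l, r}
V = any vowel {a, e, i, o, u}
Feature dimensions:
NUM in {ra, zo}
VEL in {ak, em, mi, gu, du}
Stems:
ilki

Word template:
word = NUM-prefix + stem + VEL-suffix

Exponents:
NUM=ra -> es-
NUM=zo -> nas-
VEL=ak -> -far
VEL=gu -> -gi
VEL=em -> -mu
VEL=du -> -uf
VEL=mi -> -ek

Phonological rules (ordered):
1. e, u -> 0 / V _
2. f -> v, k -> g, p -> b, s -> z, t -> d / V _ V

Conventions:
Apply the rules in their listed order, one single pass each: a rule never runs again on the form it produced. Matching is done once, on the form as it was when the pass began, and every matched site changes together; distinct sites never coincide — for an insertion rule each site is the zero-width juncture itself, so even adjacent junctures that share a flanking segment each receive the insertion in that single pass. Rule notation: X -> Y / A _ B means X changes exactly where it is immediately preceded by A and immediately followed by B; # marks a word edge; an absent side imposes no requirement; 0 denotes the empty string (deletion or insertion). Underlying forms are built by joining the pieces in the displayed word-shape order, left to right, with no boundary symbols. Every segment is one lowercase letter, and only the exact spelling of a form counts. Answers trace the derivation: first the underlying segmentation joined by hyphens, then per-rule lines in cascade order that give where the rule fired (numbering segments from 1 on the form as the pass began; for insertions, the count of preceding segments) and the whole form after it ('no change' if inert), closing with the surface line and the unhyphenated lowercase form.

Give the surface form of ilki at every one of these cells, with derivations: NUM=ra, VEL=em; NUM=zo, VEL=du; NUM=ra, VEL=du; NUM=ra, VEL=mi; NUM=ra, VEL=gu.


cell NUM=ra, VEL=em:
underlying: es-ilki-mu
1. e, u -> 0 / V _: no change
2. f -> v, k -> g, p -> b, s -> z, t -> d / V _ V: fires at position(s) 2: ezilkimu
surface: ezilkimu

cell NUM=zo, VEL=du:
underlying: nas-ilki-uf
1. e, u -> 0 / V _: fires at position(s) 8: nasilkif
2. f -> v, k -> g, p -> b, s -> z, t -> d / V _ V: fires at position(s) 3: nazilkif
surface: nazilkif

cell NUM=ra, VEL=du:
underlying: es-ilki-uf
1. e, u -> 0 / V _: fires at position(s) 7: esilkif
2. f -> v, k -> g, p -> b, s -> z, t -> d / V _ V: fires at position(s) 2: ezilkif
surface: ezilkif

cell NUM=ra, VEL=mi:
underlying: es-ilki-ek
1. e, u -> 0 / V _: fires at position(s) 7: esilkik
2. f -> v, k -> g, p -> b, s -> z, t -> d / V _ V: fires at position(s) 2: ezilkik
surface: ezilkik

cell NUM=ra, VEL=gu:
underlying: es-ilki-gi
1. e, u -> 0 / V _: no change
2. f -> v, k -> g, p -> b, s -> z, t -> d / V _ V: fires at position(s) 2: ezilkigi
surface: ezilkigi


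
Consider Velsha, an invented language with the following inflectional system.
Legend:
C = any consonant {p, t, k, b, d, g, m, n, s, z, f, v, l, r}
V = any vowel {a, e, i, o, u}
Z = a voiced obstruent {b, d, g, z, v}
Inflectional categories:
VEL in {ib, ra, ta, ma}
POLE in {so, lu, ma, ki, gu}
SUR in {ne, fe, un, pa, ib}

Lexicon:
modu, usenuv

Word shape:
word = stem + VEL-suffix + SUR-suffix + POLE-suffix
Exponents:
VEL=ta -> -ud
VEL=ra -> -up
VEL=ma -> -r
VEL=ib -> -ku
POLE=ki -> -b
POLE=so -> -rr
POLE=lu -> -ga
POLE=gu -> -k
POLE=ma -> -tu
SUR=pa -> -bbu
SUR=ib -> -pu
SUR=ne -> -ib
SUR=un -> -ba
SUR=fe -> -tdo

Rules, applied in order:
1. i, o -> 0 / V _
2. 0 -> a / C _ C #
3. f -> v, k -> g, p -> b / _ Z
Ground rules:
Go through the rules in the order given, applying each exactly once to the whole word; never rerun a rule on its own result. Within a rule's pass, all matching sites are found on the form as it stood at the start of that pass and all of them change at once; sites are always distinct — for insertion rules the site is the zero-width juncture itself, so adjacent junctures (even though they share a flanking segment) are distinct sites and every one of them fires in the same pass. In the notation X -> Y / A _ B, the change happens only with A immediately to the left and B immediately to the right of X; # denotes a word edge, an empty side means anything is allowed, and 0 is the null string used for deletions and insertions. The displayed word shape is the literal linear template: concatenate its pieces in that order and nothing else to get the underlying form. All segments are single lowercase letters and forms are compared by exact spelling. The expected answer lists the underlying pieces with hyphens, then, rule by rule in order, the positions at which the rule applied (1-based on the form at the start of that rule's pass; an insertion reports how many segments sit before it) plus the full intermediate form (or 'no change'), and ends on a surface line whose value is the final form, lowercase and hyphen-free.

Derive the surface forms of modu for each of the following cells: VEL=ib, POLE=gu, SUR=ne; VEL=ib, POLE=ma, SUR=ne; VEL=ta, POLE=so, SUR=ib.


cell VEL=ib, POLE=gu, SUR=ne:
underlying: modu-ku-ib-k
1. i, o -> 0 / V _: fires at position(s) 7: modukubk
2. 0 -> a / C _ C #: inserts after position(s) 7: modukubak
3. f -> v, k -> g, p -> b / _ Z: no change
surface: modukubak

cell VEL=ib, POLE=ma, SUR=ne:
underlying: modu-ku-ib-tu
1. i, o -> 0 / V _: fires at position(s) 7: modukubtu
2. 0 -> a / C _ C #: no change
3. f -> v, k -> g, p -> b / _ Z: no change
surface: modukubtu

cell VEL=ta, POLE=so, SUR=ib:
underlying: modu-ud-pu-rr
1. i, o -> 0 / V _: no change
2. 0 -> a / C _ C #: inserts after position(s) 9: moduudpurar
3. f -> v, k -> g, p -> b / _ Z: no change
surface: moduudpurar


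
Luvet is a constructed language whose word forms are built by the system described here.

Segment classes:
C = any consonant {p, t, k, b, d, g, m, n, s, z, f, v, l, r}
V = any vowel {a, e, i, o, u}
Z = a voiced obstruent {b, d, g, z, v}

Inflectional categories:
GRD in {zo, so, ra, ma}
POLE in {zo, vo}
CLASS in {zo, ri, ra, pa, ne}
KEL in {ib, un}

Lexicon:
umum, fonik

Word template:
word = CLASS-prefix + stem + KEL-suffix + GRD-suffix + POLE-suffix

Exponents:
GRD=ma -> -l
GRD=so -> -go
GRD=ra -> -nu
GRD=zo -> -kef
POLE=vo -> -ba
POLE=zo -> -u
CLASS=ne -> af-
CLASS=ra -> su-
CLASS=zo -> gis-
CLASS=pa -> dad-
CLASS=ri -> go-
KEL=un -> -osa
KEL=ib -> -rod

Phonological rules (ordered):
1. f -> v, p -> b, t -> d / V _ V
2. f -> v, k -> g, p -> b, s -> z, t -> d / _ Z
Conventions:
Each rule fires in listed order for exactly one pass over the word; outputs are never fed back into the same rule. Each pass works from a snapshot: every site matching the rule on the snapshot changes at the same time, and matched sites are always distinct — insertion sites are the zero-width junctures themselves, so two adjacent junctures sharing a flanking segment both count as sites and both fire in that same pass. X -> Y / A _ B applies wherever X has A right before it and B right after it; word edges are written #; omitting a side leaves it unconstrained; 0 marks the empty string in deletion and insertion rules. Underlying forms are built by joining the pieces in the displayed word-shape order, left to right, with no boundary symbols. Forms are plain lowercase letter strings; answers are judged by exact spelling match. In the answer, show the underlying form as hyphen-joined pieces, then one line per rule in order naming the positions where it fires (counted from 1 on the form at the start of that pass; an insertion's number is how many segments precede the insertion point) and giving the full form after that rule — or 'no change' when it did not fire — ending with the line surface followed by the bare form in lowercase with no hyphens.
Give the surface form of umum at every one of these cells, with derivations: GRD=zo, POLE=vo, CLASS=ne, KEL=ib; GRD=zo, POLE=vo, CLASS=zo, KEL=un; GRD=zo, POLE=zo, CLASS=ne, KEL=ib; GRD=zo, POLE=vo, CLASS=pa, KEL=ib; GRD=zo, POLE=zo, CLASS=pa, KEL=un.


cell GRD=zo, POLE=vo, CLASS=ne, KEL=ib:
underlying: af-umum-rod-kef-ba
1. f -> v, p -> b, t -> d / V _ V: fires at position(s) 2: avumumrodkefba
2. f -> v, k -> g, p -> b, s -> z, t -> d / _ Z: fires at position(s) 12: avumumrodkevba
surface: avumumrodkevba

cell GRD=zo, POLE=vo, CLASS=zo, KEL=un:
underlying: gis-umum-osa-kef-ba
1. f -> v, p -> b, t -> d / V _ V: no change
2. f -> v, k -> g, p -> b, s -> z, t -> d / _ Z: fires at position(s) 13: gisumumosakevba
surface: gisumumosakevba

cell GRD=zo, POLE=zo, CLASS=ne, KEL=ib:
underlying: af-umum-rod-kef-u
1. f -> v, p -> b, t -> d / V _ V: fires at position(s) 2, 12: avumumrodkevu
2. f -> v, k -> g, p -> b, s -> z, t -> d / _ Z: no change
surface: avumumrodkevu

cell GRD=zo, POLE=vo, CLASS=pa, KEL=ib:
underlying: dad-umum-rod-kef-ba
1. f -> v, p -> b, t -> d / V _ V: no change
2. f -> v, k -> g, p -> b, s -> z, t -> d / _ Z: fires at position(s) 13: dadumumrodkevba
surface: dadumumrodkevba

cell GRD=zo, POLE=zo, CLASS=pa, KEL=un:
underlying: dad-umum-osa-kef-u
1. f -> v, p -> b, t -> d / V _ V: fires at position(s) 13: dadumumosakevu
2. f -> v, k -> g, p -> b, s -> z, t -> d / _ Z: no change
surface: dadumumosakevu


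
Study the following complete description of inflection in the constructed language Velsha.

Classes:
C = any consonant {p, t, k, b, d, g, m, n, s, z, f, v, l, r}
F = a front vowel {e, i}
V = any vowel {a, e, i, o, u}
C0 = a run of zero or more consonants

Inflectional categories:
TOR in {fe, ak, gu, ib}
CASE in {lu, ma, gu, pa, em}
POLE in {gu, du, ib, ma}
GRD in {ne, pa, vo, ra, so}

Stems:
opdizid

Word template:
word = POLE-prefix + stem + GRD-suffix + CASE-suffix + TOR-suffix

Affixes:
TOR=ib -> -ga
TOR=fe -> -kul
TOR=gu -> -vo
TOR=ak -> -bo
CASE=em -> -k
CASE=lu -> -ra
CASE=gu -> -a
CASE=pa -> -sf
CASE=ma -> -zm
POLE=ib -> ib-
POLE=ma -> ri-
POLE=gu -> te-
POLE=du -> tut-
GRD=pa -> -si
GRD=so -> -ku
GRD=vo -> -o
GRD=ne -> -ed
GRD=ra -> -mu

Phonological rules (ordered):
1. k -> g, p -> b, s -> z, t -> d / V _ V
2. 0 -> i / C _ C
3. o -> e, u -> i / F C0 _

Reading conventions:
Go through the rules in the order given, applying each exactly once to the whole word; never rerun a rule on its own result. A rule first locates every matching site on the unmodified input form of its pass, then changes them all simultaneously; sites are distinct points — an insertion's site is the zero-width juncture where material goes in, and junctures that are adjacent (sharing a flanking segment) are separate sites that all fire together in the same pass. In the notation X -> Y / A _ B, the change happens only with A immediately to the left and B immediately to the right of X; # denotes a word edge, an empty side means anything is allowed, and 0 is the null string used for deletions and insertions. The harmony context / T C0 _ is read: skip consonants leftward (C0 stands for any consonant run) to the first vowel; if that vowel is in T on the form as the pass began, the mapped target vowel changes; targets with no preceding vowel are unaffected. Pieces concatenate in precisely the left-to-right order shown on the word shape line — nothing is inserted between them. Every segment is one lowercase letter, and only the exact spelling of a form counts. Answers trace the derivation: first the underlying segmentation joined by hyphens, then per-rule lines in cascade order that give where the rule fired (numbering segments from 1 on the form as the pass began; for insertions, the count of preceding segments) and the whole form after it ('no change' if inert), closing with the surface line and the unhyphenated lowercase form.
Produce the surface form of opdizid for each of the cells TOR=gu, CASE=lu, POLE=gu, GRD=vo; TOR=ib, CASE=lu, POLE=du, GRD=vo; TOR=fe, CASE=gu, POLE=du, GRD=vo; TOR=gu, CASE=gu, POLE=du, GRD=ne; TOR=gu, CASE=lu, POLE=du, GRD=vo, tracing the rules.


cell TOR=gu, CASE=lu, POLE=gu, GRD=vo:
underlying: te-opdizid-o-ra-vo
1. k -> g, p -> b, s -> z, t -> d / V _ V: no change
2. 0 -> i / C _ C: inserts after position(s) 4: teopidizidoravo
3. o -> e, u -> i / F C0 _: fires at position(s) 3, 11: teepidizideravo
surface: teepidizideravo

cell TOR=ib, CASE=lu, POLE=du, GRD=vo:
underlying: tut-opdizid-o-ra-ga
1. k -> g, p -> b, s -> z, t -> d / V _ V: fires at position(s) 3: tudopdizidoraga
2. 0 -> i / C _ C: inserts after position(s) 5: tudopidizidoraga
3. o -> e, u -> i / F C0 _: fires at position(s) 12: tudopidizideraga
surface: tudopidizideraga

cell TOR=fe, CASE=gu, POLE=du, GRD=vo:
underlying: tut-opdizid-o-a-kul
1. k -> g, p -> b, s -> z, t -> d / V _ V: fires at position(s) 3, 13: tudopdizidoagul
2. 0 -> i / C _ C: inserts after position(s) 5: tudopidizidoagul
3. o -> e, u -> i / F C0 _: fires at position(s) 12: tudopidizideagul
surface: tudopidizideagul

cell TOR=gu, CASE=gu, POLE=du, GRD=ne:
underlying: tut-opdizid-ed-a-vo
1. k -> g, p -> b, s -> z, t -> d / V _ V: fires at position(s) 3: tudopdizidedavo
2. 0 -> i / C _ C: inserts after position(s) 5: tudopidizidedavo
3. o -> e, u -> i / F C0 _: no change
surface: tudopidizidedavo

cell TOR=gu, CASE=lu, POLE=du, GRD=vo:
underlying: tut-opdizid-o-ra-vo
1. k -> g, p -> b, s -> z, t -> d / V _ V: fires at position(s) 3: tudopdizidoravo
2. 0 -> i / C _ C: inserts after position(s) 5: tudopidizidoravo
3. o -> e, u -> i / F C0 _: fires at position(s) 12: tudopidizideravo
surface: tudopidizideravo


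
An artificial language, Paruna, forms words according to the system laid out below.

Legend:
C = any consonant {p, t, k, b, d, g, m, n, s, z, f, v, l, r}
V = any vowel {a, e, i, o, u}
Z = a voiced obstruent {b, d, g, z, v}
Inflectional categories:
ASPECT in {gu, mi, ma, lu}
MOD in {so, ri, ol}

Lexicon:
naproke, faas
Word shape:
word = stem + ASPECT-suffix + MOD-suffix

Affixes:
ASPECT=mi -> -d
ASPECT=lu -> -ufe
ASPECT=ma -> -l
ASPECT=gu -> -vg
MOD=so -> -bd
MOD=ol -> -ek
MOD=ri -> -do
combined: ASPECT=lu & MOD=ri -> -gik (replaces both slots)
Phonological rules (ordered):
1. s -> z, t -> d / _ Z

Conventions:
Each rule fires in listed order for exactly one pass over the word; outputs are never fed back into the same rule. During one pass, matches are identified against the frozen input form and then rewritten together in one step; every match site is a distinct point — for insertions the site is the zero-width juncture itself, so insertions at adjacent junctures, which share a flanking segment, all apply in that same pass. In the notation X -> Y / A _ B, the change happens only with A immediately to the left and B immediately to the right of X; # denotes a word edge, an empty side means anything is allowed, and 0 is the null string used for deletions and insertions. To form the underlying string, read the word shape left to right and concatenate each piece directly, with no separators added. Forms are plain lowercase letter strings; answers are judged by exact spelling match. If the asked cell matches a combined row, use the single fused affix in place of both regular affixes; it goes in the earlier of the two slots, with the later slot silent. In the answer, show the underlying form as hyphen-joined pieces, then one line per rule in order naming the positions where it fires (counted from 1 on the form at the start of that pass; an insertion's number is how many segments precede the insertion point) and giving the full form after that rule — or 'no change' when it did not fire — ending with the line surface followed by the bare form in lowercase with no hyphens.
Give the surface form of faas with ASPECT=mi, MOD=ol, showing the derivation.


underlying: faas-d-ek
1. s -> z, t -> d / _ Z: fires at position(s) 4: faazdek
surface: faazdek
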